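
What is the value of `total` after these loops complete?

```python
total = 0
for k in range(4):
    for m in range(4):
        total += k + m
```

Sum of all k+m for k,m in 4x4
`total` takes the values: 0 → 1 → 3 → 6 → 7 → 9 → 12 → 16 → 18 → 21 → 25 → 30 → 33 → 37 → 42 → 48

Answer: 48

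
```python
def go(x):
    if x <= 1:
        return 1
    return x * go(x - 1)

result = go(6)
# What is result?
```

go(6) = 6 * 5 * 4 * 3 * 2 * 1 = 720

Answer: 720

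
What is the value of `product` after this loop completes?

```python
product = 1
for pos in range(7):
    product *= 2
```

2^7 = 128
`product` takes the values: 1 → 2 → 4 → 8 → 16 → 32 → 64 → 128

Answer: 128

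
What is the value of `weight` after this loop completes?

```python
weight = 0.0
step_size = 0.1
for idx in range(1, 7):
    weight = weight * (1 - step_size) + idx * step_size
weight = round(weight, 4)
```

Moving average with lr=0.1
`weight` takes the values: 0.0 → 0.1 → 0.29 → 0.561 → 0.9049 → 1.31441 → 1.782969 → 1.783

Answer: 1.783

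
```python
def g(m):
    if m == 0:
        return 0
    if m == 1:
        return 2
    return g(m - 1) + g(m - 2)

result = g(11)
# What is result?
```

Build up from base cases: g(0)=0, g(1)=2, g(2)=2, g(3)=4, g(4)=6, g(5)=10, g(6)=16, ..., g(11)=178

Answer: 178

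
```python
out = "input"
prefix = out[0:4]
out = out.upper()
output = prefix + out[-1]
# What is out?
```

Trace:
`out = "input"` → out = 'input'
`prefix = out[0:4]` → prefix = 'inpu'
`out = out.upper()` → out = 'INPUT'
`output = prefix + out[-1]` → output = 'inpuT'
So out = 'INPUT'

Answer: 'INPUT'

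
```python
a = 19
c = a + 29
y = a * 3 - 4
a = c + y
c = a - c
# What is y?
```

Trace:
`a = 19` → a = 19
`c = a + 29` → c = 48
`y = a * 3 - 4` → y = 53
`a = c + y` → a = 101
`c = a - c` → c = 53
So y = 53

Answer: 53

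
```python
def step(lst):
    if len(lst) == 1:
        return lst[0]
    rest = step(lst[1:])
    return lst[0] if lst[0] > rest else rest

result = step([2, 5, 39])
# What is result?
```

Recursive max over [2, 5, 39] = 39

Answer: 39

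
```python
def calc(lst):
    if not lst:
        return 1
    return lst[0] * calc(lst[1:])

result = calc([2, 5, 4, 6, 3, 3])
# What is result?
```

Product over [2, 5, 4, 6, 3, 3] = 2 * 5 * 4 * 6 * 3 * 3 = 2160

Answer: 2160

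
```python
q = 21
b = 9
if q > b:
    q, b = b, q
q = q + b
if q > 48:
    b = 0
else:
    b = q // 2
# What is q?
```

Trace:
`q = 21` → q = 21
`b = 9` → b = 9
`if q > b: ...` → q > b is True → q = 9; b = 21
`q = q + b` → q = 30
`if q > 48: ...` → q > 48 is False, take else branch → b = 15
So q = 30

Answer: 30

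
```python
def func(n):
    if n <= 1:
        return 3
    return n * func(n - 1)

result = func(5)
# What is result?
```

func(5) = 5 * 4 * 3 * 2 * 3 = 360

Answer: 360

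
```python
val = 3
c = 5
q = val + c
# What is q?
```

Trace:
`val = 3` → val = 3
`c = 5` → c = 5
`q = val + c` → q = 8
So q = 8

Answer: 8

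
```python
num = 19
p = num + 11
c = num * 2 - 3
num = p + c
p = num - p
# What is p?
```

Trace:
`num = 19` → num = 19
`p = num + 11` → p = 30
`c = num * 2 - 3` → c = 35
`num = p + c` → num = 65
`p = num - p` → p = 35
So p = 35

Answer: 35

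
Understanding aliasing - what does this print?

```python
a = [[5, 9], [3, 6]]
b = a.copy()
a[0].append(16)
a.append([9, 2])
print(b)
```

Key concept: shallow copy with nested lists.
Step by step:
`a = [[5, 9], [3, 6]]` → a = [[5, 9], [3, 6]]
`b = a.copy()` → b = [[5, 9], [3, 6]]
`a[0].append(16)` → a = [[5, 9, 16], [3, 6]]; b = [[5, 9, 16], [3, 6]]
`a.append([9, 2])` → a = [[5, 9, 16], [3, 6], [9, 2]]
`print(b)` → prints [[5, 9, 16], [3, 6]]

Answer: [[5, 9, 16], [3, 6]]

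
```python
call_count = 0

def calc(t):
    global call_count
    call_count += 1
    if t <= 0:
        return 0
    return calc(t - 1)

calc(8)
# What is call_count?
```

Linear recursion stepping by 1: 9 calls from t=8 down to ≤0.

Answer: 9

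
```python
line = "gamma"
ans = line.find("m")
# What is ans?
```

Trace:
`line = "gamma"` → line = 'gamma'
`ans = line.find("m")` → ans = 2
So ans = 2

Answer: 2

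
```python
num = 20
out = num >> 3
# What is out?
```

Trace:
`num = 20` → num = 20
`out = num >> 3` → out = 2
So out = 2

Answer: 2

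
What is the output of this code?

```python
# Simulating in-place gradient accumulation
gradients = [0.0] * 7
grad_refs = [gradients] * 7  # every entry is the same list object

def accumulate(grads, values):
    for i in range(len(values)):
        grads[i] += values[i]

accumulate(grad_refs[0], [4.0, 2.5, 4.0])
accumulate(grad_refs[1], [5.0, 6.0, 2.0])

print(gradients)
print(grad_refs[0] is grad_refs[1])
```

Key concept: gradient accumulation aliasing.
Step by step:
`gradients = [0.0] * 7` → gradients = [0.0, 0.0, 0.0, 0.0, 0.0, 0.0, 0.0]
`grad_refs = [gradients] * 7` → grad_refs = [[0.0, 0.0, 0.0, 0.0, 0.0, 0.0, 0.0], [0.0, 0.0, 0.0, 0.0, 0.0, 0.0, 0.0], [0.0, 0.0, 0.0, 0.0, 0.0, 0.0, 0.0], [0.0, 0.0, 0.0, 0.0, 0.0, 0.0, 0.0], [0.0, 0.0, 0.0, 0.0, 0.0, 0.0, 0.0], [0.0, 0.0, 0.0, 0.0, 0.0, 0.0, 0.0], [0.0, 0.0, 0.0, 0.0, 0.0, 0.0, 0.0]]
`accumulate(grad_refs[0], [4.0, 2.5, 4.0])` → gradients = [4.0, 2.5, 4.0, 0.0, 0.0, 0.0, 0.0]; grad_refs = [[4.0, 2.5, 4.0, 0.0, 0.0, 0.0, 0.0], [4.0, 2.5, 4.0, 0.0, 0.0, 0.0, 0.0], [4.0, 2.5, 4.0, 0.0, 0.0, 0.0, 0.0], [4.0, 2.5, 4.0, 0.0, 0.0, 0.0, 0.0], [4.0, 2.5, 4.0, 0.0, 0.0, 0.0, 0.0], [4.0, 2.5, 4.0, 0.0, 0.0, 0.0, 0.0], [4.0, 2.5, 4.0, 0.0, 0.0, 0.0, 0.0]]
`accumulate(grad_refs[1], [5.0, 6.0, 2.0])` → gradients = [9.0, 8.5, 6.0, 0.0, 0.0, 0.0, 0.0]; grad_refs = [[9.0, 8.5, 6.0, 0.0, 0.0, 0.0, 0.0], [9.0, 8.5, 6.0, 0.0, 0.0, 0.0, 0.0], [9.0, 8.5, 6.0, 0.0, 0.0, 0.0, 0.0], [9.0, 8.5, 6.0, 0.0, 0.0, 0.0, 0.0], [9.0, 8.5, 6.0, 0.0, 0.0, 0.0, 0.0], [9.0, 8.5, 6.0, 0.0, 0.0, 0.0, 0.0], [9.0, 8.5, 6.0, 0.0, 0.0, 0.0, 0.0]]
`print(gradients)` → prints [9.0, 8.5, 6.0, 0.0, 0.0, 0.0, 0.0]
`print(grad_refs[0] is grad_refs[1])` → prints True

Answer:
[9.0, 8.5, 6.0, 0.0, 0.0, 0.0, 0.0]
True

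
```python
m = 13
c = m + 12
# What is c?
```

Trace:
`m = 13` → m = 13
`c = m + 12` → c = 25
So c = 25

Answer: 25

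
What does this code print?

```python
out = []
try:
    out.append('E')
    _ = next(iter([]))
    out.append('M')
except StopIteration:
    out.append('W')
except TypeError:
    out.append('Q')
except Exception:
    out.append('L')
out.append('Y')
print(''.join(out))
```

Execution trace: 'E' (try body) → 'W' (except StopIteration) → 'Y' (after the try/except). Output: EWY

Answer: EWY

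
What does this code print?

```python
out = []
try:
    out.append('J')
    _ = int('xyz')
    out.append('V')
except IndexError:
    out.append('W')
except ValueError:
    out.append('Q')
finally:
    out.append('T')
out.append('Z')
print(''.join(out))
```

Execution trace: 'J' (try body) → 'Q' (except ValueError) → 'T' (finally) → 'Z' (after the try/except). Output: JQTZ

Answer: JQTZ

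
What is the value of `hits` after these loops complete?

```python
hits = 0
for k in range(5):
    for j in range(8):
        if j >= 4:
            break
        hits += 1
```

Inner breaks at 4, outer runs 5 times
`hits` takes the values: 0 → 1 → 2 → 3 → 4 → 5 → 6 → 7 → 8 → 9 → 10 → 11 → 12 → 13 → 14 → 15 → 16 → 17 → 18 → 19 → 20

Answer: 20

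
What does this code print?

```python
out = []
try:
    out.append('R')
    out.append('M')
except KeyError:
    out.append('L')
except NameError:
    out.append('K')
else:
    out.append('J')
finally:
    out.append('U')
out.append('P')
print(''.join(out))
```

Execution trace: 'R' (try body) → 'M' (try body, no exception) → 'J' (else) → 'U' (finally) → 'P' (after the try/except). Output: RMJUP

Answer: RMJUP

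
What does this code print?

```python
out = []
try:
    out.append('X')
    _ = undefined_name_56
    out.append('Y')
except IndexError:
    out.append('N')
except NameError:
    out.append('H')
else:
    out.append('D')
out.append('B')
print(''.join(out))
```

Execution trace: 'X' (try body) → 'H' (except NameError) → 'B' (after the try/except). Output: XHB

Answer: XHB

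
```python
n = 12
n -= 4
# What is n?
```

Trace:
`n = 12` → n = 12
`n -= 4` → n = 8
So n = 8

Answer: 8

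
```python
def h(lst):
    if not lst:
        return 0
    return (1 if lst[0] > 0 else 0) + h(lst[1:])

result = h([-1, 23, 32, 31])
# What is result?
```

Count of positive elements in [-1, 23, 32, 31] = 3

Answer: 3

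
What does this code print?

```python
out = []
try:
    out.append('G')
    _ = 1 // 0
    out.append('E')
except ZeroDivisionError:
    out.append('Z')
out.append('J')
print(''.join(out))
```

Execution trace: 'G' (try body) → 'Z' (except ZeroDivisionError) → 'J' (after the try/except). Output: GZJ

Answer: GZJ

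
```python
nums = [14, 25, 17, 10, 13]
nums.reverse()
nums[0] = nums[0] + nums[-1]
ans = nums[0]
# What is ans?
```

Trace:
`nums = [14, 25, 17, 10, 13]` → nums = [14, 25, 17, 10, 13]
`nums.reverse()` → nums = [13, 10, 17, 25, 14]
`nums[0] = nums[0] + nums[-1]` → nums = [27, 10, 17, 25, 14]
`ans = nums[0]` → ans = 27
So ans = 27

Answer: 27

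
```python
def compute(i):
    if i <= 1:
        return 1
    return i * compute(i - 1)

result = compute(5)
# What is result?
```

compute(5) = 5 * 4 * 3 * 2 * 1 = 120

Answer: 120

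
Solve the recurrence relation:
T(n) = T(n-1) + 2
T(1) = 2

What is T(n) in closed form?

Unrolling: T(n) = T(1) + 2·(n-1) = 2 + 2(n-1) = 2n.

Answer: T(n) = 2n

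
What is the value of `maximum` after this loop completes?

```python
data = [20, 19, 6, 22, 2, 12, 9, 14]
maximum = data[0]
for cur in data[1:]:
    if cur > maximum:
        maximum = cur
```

Maximum of [20, 19, 6, 22, 2, 12, 9, 14]
`maximum` takes the values: 20 → 22

Answer: 22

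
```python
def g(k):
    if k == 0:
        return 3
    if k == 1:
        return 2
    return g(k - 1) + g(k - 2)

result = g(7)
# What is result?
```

Build up from base cases: g(0)=3, g(1)=2, g(2)=5, g(3)=7, g(4)=12, g(5)=19, g(6)=31, ..., g(7)=50

Answer: 50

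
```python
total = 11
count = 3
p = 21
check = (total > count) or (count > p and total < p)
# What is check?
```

Trace:
`total = 11` → total = 11
`count = 3` → count = 3
`p = 21` → p = 21
`check = (total > count) or (count > p and total < p)` → check = True
So check = True

Answer: True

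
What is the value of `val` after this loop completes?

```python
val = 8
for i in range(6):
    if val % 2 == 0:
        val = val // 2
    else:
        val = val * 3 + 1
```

Collatz-style transformation from 8
`val` takes the values: 8 → 4 → 2 → 1 → 4 → 2 → 1

Answer: 1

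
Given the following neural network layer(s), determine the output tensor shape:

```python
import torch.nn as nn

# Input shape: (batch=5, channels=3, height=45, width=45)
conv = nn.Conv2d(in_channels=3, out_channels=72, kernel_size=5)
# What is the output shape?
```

Input: (5, 3, 45, 45) -> Output: (5, 72, 41, 41)

Answer: (5, 72, 41, 41)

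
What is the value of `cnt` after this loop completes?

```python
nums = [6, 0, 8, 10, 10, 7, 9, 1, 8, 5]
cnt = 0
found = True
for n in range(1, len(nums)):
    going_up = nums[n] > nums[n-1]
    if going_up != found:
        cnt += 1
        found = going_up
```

Count direction changes in [6, 0, 8, 10, 10, 7, 9, 1, 8, 5]
`cnt` takes the values: 0 → 1 → 2 → 3 → 4 → 5 → 6 → 7

Answer: 7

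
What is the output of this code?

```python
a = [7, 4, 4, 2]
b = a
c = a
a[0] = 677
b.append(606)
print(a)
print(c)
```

Key concept: multiple aliases.
Step by step:
`a = [7, 4, 4, 2]` → a = [7, 4, 4, 2]
`b = a` → b = [7, 4, 4, 2] (same object as a)
`c = a` → c = [7, 4, 4, 2] (same object as a, b)
`a[0] = 677` → a = [677, 4, 4, 2] (same object as b, c); b = [677, 4, 4, 2] (same object as a, c); c = [677, 4, 4, 2] (same object as a, b)
`b.append(606)` → a = [677, 4, 4, 2, 606] (same object as b, c); b = [677, 4, 4, 2, 606] (same object as a, c); c = [677, 4, 4, 2, 606] (same object as a, b)
`print(a)` → prints [677, 4, 4, 2, 606]
`print(c)` → prints [677, 4, 4, 2, 606]

Answer:
[677, 4, 4, 2, 606]
[677, 4, 4, 2, 606]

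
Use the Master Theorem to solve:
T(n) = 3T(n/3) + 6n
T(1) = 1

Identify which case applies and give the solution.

a=3, b=3, f(n)=6n. log_3(3) = 1. Since c=1 = 1, Case 2 applies: T(n) = Θ(n^log_b(a) · log n) = O(n log n).

Answer: O(n log n) - Case 2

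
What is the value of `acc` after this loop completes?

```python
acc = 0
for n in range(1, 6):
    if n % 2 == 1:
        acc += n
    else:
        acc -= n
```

Add odd, subtract even
`acc` takes the values: 0 → 1 → -1 → 2 → -2 → 3

Answer: 3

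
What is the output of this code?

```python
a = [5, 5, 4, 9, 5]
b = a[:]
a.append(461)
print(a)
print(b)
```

Key concept: slice [:] creates copy.
Step by step:
`a = [5, 5, 4, 9, 5]` → a = [5, 5, 4, 9, 5]
`b = a[:]` → b = [5, 5, 4, 9, 5]
`a.append(461)` → a = [5, 5, 4, 9, 5, 461]
`print(a)` → prints [5, 5, 4, 9, 5, 461]
`print(b)` → prints [5, 5, 4, 9, 5]

Answer:
[5, 5, 4, 9, 5, 461]
[5, 5, 4, 9, 5]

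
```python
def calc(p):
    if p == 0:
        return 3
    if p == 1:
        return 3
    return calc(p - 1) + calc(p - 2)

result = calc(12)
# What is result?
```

Build up from base cases: calc(0)=3, calc(1)=3, calc(2)=6, calc(3)=9, calc(4)=15, calc(5)=24, calc(6)=39, ..., calc(12)=699

Answer: 699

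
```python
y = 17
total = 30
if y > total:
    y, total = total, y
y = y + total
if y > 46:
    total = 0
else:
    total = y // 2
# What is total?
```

Trace:
`y = 17` → y = 17
`total = 30` → total = 30
`if y > total: ...` → y > total is False → no variable changes
`y = y + total` → y = 47
`if y > 46: ...` → y > 46 is True → total = 0
So total = 0

Answer: 0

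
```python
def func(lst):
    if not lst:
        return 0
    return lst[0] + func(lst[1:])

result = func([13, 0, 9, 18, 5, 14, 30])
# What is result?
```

13 + 0 + 9 + 18 + 5 + 14 + 30 + 0 = 89

Answer: 89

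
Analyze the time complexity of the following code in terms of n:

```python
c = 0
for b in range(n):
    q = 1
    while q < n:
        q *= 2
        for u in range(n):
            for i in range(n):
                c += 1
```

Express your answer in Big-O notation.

Each loop level contributes: n × log n × n × n. Multiplying the contributions gives O(n^3 log n).

Answer: O(n^3 log n)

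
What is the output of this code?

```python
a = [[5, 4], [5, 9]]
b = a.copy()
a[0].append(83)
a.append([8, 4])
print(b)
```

Key concept: shallow copy with nested lists.
Step by step:
`a = [[5, 4], [5, 9]]` → a = [[5, 4], [5, 9]]
`b = a.copy()` → b = [[5, 4], [5, 9]]
`a[0].append(83)` → a = [[5, 4, 83], [5, 9]]; b = [[5, 4, 83], [5, 9]]
`a.append([8, 4])` → a = [[5, 4, 83], [5, 9], [8, 4]]
`print(b)` → prints [[5, 4, 83], [5, 9]]

Answer: [[5, 4, 83], [5, 9]]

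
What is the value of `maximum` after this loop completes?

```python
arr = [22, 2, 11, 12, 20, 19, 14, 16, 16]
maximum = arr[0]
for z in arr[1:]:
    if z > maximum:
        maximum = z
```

Maximum of [22, 2, 11, 12, 20, 19, 14, 16, 16]
`maximum` takes the values: 22

Answer: 22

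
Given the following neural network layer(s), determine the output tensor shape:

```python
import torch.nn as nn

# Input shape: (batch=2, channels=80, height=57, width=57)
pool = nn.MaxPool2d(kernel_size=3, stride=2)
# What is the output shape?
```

Input: (2, 80, 57, 57) -> Output: (2, 80, 28, 28)

Answer: (2, 80, 28, 28)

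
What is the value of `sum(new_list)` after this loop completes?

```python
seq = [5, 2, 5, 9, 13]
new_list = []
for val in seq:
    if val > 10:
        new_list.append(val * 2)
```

Sum of doubled values > 10
`new_list` takes the values: [] → [26]
So `sum(new_list)` = 26

Answer: 26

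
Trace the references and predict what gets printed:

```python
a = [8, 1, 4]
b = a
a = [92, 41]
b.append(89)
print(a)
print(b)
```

Key concept: rebinding vs mutation: a is rebound to a new list, b still points at the original.
Step by step:
`a = [8, 1, 4]` → a = [8, 1, 4]
`b = a` → b = [8, 1, 4] (same object as a)
`a = [92, 41]` → a = [92, 41]
`b.append(89)` → b = [8, 1, 4, 89]
`print(a)` → prints [92, 41]
`print(b)` → prints [8, 1, 4, 89]

Answer:
[92, 41]
[8, 1, 4, 89]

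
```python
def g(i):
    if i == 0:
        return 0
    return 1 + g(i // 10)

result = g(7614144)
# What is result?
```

Count of digits of 7614144: 7

Answer: 7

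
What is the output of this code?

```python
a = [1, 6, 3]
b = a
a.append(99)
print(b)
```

Key concept: basic list aliasing.
Step by step:
`a = [1, 6, 3]` → a = [1, 6, 3]
`b = a` → b = [1, 6, 3] (same object as a)
`a.append(99)` → a = [1, 6, 3, 99] (same object as b); b = [1, 6, 3, 99] (same object as a)
`print(b)` → prints [1, 6, 3, 99]

Answer: [1, 6, 3, 99]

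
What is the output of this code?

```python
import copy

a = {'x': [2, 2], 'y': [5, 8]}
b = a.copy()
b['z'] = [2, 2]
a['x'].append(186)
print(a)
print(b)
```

Key concept: shallow copy of dict with mutable values.
Step by step:
`a = {'x': [2, 2], 'y': [5, 8]}` → a = {'x': [2, 2], 'y': [5, 8]}
`b = a.copy()` → b = {'x': [2, 2], 'y': [5, 8]}
`b['z'] = [2, 2]` → b = {'x': [2, 2], 'y': [5, 8], 'z': [2, 2]}
`a['x'].append(186)` → a = {'x': [2, 2, 186], 'y': [5, 8]}; b = {'x': [2, 2, 186], 'y': [5, 8], 'z': [2, 2]}
`print(a)` → prints {'x': [2, 2, 186], 'y': [5, 8]}
`print(b)` → prints {'x': [2, 2, 186], 'y': [5, 8], 'z': [2, 2]}

Answer:
{'x': [2, 2, 186], 'y': [5, 8]}
{'x': [2, 2, 186], 'y': [5, 8], 'z': [2, 2]}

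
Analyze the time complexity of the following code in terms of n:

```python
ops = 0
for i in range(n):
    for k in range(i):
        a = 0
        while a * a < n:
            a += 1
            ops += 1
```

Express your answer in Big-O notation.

Each loop level contributes: n × n × √n. Multiplying the contributions gives O(n^2√n).

Answer: O(n^2√n)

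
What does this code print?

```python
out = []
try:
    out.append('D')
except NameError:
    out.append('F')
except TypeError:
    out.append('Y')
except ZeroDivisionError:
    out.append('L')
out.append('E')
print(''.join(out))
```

Execution trace: 'D' (try body, no exception) → 'E' (after the try/except). Output: DE

Answer: DE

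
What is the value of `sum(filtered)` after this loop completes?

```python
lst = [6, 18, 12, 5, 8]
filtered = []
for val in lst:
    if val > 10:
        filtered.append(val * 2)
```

Sum of doubled values > 10
`filtered` takes the values: [] → [36] → [36, 24]
So `sum(filtered)` = 60

Answer: 60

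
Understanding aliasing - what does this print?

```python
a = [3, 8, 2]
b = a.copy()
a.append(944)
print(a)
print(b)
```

Key concept: list.copy() creates independent copy.
Step by step:
`a = [3, 8, 2]` → a = [3, 8, 2]
`b = a.copy()` → b = [3, 8, 2]
`a.append(944)` → a = [3, 8, 2, 944]
`print(a)` → prints [3, 8, 2, 944]
`print(b)` → prints [3, 8, 2]

Answer:
[3, 8, 2, 944]
[3, 8, 2]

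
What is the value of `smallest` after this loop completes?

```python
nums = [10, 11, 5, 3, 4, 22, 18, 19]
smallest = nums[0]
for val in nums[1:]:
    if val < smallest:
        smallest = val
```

Minimum of [10, 11, 5, 3, 4, 22, 18, 19]
`smallest` takes the values: 10 → 5 → 3

Answer: 3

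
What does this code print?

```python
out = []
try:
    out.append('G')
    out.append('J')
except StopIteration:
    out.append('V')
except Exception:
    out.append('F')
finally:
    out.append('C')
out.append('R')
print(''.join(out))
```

Execution trace: 'G' (try body) → 'J' (try body, no exception) → 'C' (finally) → 'R' (after the try/except). Output: GJCR

Answer: GJCR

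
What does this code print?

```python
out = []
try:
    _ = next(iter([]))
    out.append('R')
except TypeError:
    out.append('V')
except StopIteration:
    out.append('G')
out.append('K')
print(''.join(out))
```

Execution trace: 'G' (except StopIteration) → 'K' (after the try/except). Output: GK

Answer: GK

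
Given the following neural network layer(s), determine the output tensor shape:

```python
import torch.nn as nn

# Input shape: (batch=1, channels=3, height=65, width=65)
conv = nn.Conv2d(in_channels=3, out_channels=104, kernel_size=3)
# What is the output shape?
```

Input: (1, 3, 65, 65) -> Output: (1, 104, 63, 63)

Answer: (1, 104, 63, 63)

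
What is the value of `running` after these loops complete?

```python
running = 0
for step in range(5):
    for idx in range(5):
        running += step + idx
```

Sum of all step+idx for step,idx in 5x5
`running` takes the values: 0 → 1 → 3 → 6 → 10 → 11 → 13 → 16 → 20 → 25 → 27 → 30 → 34 → 39 → 45 → 48 → 52 → 57 → 63 → 70 → 74 → 79 → 85 → 92 → 100

Answer: 100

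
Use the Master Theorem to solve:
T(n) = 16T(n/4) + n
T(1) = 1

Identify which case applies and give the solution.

a=16, b=4, f(n)=n. log_4(16) = 2. Since c=1 < 2, Case 1 applies: T(n) = Θ(n^log_b(a)) = O(n^2).

Answer: O(n^2) - Case 1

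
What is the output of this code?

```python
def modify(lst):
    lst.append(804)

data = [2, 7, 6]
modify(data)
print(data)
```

Key concept: function modifies passed list.
Step by step:
`data = [2, 7, 6]` → data = [2, 7, 6]
`modify(data)` → data = [2, 7, 6, 804]
`print(data)` → prints [2, 7, 6, 804]

Answer: [2, 7, 6, 804]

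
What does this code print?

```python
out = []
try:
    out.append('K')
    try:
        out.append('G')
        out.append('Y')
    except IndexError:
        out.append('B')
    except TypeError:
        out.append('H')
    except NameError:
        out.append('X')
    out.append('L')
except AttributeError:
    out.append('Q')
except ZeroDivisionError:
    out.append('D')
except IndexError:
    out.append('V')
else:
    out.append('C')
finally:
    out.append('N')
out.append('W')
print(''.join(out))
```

Execution trace: 'K' (try body) → 'G' (inner try body) → 'Y' (inner try body, no exception) → 'L' (try body, no exception) → 'C' (else) → 'N' (finally) → 'W' (after the try/except). Output: KGYLCNW

Answer: KGYLCNW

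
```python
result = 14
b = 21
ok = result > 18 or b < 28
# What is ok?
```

Trace:
`result = 14` → result = 14
`b = 21` → b = 21
`ok = result > 18 or b < 28` → ok = True
So ok = True

Answer: True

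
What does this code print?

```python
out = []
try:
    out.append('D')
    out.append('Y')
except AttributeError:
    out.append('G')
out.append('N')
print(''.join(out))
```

Execution trace: 'D' (try body) → 'Y' (try body, no exception) → 'N' (after the try/except). Output: DYN

Answer: DYN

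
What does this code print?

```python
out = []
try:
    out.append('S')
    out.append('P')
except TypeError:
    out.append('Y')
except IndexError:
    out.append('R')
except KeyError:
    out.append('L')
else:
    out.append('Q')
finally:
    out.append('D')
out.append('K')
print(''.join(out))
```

Execution trace: 'S' (try body) → 'P' (try body, no exception) → 'Q' (else) → 'D' (finally) → 'K' (after the try/except). Output: SPQDK

Answer: SPQDK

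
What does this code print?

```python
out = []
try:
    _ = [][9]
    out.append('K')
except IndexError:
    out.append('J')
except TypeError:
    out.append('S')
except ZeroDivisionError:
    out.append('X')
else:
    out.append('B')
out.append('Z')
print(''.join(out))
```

Execution trace: 'J' (except IndexError) → 'Z' (after the try/except). Output: JZ

Answer: JZ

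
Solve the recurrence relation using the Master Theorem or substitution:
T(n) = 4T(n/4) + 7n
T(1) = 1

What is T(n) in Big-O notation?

By Master Theorem: a=4, b=4, f(n)=7n. Since log_4(4) = 1 and f(n) = Θ(n^1), Case 2 applies. T(n) = O(n log n).

Answer: O(n log n)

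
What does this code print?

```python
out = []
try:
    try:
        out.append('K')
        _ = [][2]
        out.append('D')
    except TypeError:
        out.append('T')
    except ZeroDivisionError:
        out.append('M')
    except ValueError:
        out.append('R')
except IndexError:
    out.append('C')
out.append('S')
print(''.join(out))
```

Execution trace: 'K' (try body) → 'C' (outer except IndexError) → 'S' (after the try/except). Output: KCS

Answer: KCS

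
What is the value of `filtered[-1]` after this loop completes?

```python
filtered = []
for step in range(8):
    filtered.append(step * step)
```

Last element of squares 0 to 7
`filtered` takes the values: [] → [0] → [0, 1] → [0, 1, 4] → [0, 1, 4, 9] → [0, 1, 4, 9, 16] → [0, 1, 4, 9, 16, 25] → [0, 1, 4, 9, 16, 25, 36] → [0, 1, 4, 9, 16, 25, 36, 49]
So `filtered[-1]` = 49

Answer: 49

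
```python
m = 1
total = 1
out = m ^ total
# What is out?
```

Trace:
`m = 1` → m = 1
`total = 1` → total = 1
`out = m ^ total` → out = 0
So out = 0

Answer: 0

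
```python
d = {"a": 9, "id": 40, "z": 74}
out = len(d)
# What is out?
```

Trace:
`d = {"a": 9, "id": 40, "z": 74}` → d = {'a': 9, 'id': 40, 'z': 74}
`out = len(d)` → out = 3
So out = 3

Answer: 3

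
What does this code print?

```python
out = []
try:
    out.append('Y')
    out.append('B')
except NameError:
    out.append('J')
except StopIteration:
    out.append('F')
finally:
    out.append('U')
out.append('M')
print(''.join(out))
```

Execution trace: 'Y' (try body) → 'B' (try body, no exception) → 'U' (finally) → 'M' (after the try/except). Output: YBUM

Answer: YBUM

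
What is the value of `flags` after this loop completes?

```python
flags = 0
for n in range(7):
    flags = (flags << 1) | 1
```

Build 7 consecutive 1-bits: 0b1111111
`flags` takes the values: 0 → 1 → 3 → 7 → 15 → 31 → 63 → 127

Answer: 127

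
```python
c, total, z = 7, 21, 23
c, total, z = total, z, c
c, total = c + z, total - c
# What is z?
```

Trace:
`c, total, z = 7, 21, 23` → c = 7; total = 21; z = 23
`c, total, z = total, z, c` → c = 21; total = 23; z = 7
`c, total = c + z, total - c` → c = 28; total = 2
So z = 7

Answer: 7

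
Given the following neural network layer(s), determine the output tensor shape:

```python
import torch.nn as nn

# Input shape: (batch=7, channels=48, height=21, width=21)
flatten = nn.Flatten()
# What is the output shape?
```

Input: (7, 48, 21, 21) -> Output: (7, 21168)

Answer: (7, 21168)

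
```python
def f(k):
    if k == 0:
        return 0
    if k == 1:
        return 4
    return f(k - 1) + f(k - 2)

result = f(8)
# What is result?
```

Build up from base cases: f(0)=0, f(1)=4, f(2)=4, f(3)=8, f(4)=12, f(5)=20, f(6)=32, ..., f(8)=84

Answer: 84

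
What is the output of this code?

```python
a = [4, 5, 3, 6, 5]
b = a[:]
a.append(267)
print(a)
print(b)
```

Key concept: slice [:] creates copy.
Step by step:
`a = [4, 5, 3, 6, 5]` → a = [4, 5, 3, 6, 5]
`b = a[:]` → b = [4, 5, 3, 6, 5]
`a.append(267)` → a = [4, 5, 3, 6, 5, 267]
`print(a)` → prints [4, 5, 3, 6, 5, 267]
`print(b)` → prints [4, 5, 3, 6, 5]

Answer:
[4, 5, 3, 6, 5, 267]
[4, 5, 3, 6, 5]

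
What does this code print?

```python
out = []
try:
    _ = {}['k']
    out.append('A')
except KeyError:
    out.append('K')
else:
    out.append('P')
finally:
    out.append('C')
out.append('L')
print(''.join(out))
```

Execution trace: 'K' (except KeyError) → 'C' (finally) → 'L' (after the try/except). Output: KCL

Answer: KCL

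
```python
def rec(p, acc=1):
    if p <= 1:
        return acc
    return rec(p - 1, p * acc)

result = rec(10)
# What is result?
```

Accumulator trace (n, acc): (10, 1) -> (9, 10) -> (8, 90) -> (7, 720) -> (6, 5040) -> (5, 30240) -> (4, 151200) -> (3, 604800) -> (2, 1814400) -> (1, 3628800) -> return 3628800

Answer: 3628800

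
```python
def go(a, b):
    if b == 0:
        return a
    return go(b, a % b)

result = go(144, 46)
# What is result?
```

go(144, 46) -> go(46, 6) -> go(6, 4) -> go(4, 2) -> go(2, 0) -> 2

Answer: 2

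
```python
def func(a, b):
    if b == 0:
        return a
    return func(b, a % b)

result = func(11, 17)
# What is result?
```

func(11, 17) -> func(17, 11) -> func(11, 6) -> func(6, 5) -> func(5, 1) -> func(1, 0) -> 1

Answer: 1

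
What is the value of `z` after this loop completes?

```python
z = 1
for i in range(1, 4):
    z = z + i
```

Start at 1, add 1 through 3
`z` takes the values: 1 → 2 → 4 → 7

Answer: 7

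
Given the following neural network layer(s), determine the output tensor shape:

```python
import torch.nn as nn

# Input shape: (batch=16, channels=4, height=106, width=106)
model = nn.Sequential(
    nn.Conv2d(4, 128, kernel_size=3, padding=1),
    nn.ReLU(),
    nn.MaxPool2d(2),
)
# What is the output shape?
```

Input: (16, 4, 106, 106) -> after Conv2d: (16, 128, 106, 106) -> after ReLU: (16, 128, 106, 106) -> Output: (16, 128, 53, 53)

Answer: (16, 128, 53, 53)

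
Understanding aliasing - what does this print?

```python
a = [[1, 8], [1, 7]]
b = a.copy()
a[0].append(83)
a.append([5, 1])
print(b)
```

Key concept: shallow copy with nested lists.
Step by step:
`a = [[1, 8], [1, 7]]` → a = [[1, 8], [1, 7]]
`b = a.copy()` → b = [[1, 8], [1, 7]]
`a[0].append(83)` → a = [[1, 8, 83], [1, 7]]; b = [[1, 8, 83], [1, 7]]
`a.append([5, 1])` → a = [[1, 8, 83], [1, 7], [5, 1]]
`print(b)` → prints [[1, 8, 83], [1, 7]]

Answer: [[1, 8, 83], [1, 7]]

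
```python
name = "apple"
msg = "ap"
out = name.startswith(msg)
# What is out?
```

Trace:
`name = "apple"` → name = 'apple'
`msg = "ap"` → msg = 'ap'
`out = name.startswith(msg)` → out = True
So out = True

Answer: True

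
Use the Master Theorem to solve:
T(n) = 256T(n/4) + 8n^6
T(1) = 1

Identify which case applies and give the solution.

a=256, b=4, f(n)=8n^6. log_4(256) = 4. Since c=6 > 4 and the regularity condition holds (256(n/4)^6 = (256/4^6)n^6 with 256/4^6 < 1), Case 3 applies: T(n) = Θ(f(n)) = O(n^6).

Answer: O(n^6) - Case 3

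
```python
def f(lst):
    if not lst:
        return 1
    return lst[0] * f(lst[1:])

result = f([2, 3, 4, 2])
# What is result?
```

Product over [2, 3, 4, 2] = 2 * 3 * 4 * 2 = 48

Answer: 48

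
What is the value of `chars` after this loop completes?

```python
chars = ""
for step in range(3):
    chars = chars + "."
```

Repeat '.' 3 times
`chars` takes the values: "" → "." → ".." → "..."

Answer: "..."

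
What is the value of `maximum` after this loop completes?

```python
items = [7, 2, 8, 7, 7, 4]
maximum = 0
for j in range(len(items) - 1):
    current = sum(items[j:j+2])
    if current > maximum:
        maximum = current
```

Max sum of 2-element window in [7, 2, 8, 7, 7, 4]
`maximum` takes the values: 0 → 9 → 10 → 15

Answer: 15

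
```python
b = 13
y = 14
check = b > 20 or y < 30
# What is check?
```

Trace:
`b = 13` → b = 13
`y = 14` → y = 14
`check = b > 20 or y < 30` → check = True
So check = True

Answer: True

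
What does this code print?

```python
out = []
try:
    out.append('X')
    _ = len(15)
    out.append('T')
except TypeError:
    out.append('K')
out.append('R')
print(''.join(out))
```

Execution trace: 'X' (try body) → 'K' (except TypeError) → 'R' (after the try/except). Output: XKR

Answer: XKR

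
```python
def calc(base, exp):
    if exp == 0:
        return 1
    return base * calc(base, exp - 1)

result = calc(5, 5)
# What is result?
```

calc(5, 5) = 5 * 5 * 5 * 5 * 5 = 3125

Answer: 3125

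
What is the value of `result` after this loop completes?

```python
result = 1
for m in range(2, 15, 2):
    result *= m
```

Product of even numbers 2 to 14
`result` takes the values: 1 → 2 → 8 → 48 → 384 → 3840 → 46080 → 645120

Answer: 645120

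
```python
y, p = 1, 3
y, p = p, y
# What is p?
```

Trace:
`y, p = 1, 3` → y = 1; p = 3
`y, p = p, y` → y = 3; p = 1
So p = 1

Answer: 1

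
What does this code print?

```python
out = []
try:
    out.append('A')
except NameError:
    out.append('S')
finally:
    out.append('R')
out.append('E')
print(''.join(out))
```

Execution trace: 'A' (try body, no exception) → 'R' (finally) → 'E' (after the try/except). Output: ARE

Answer: ARE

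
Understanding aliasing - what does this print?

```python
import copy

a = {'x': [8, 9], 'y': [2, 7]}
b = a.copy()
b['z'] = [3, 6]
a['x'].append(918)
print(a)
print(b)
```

Key concept: shallow copy of dict with mutable values.
Step by step:
`a = {'x': [8, 9], 'y': [2, 7]}` → a = {'x': [8, 9], 'y': [2, 7]}
`b = a.copy()` → b = {'x': [8, 9], 'y': [2, 7]}
`b['z'] = [3, 6]` → b = {'x': [8, 9], 'y': [2, 7], 'z': [3, 6]}
`a['x'].append(918)` → a = {'x': [8, 9, 918], 'y': [2, 7]}; b = {'x': [8, 9, 918], 'y': [2, 7], 'z': [3, 6]}
`print(a)` → prints {'x': [8, 9, 918], 'y': [2, 7]}
`print(b)` → prints {'x': [8, 9, 918], 'y': [2, 7], 'z': [3, 6]}

Answer:
{'x': [8, 9, 918], 'y': [2, 7]}
{'x': [8, 9, 918], 'y': [2, 7], 'z': [3, 6]}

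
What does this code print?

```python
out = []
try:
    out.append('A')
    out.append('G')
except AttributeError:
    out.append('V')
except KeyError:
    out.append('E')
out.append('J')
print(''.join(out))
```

Execution trace: 'A' (try body) → 'G' (try body, no exception) → 'J' (after the try/except). Output: AGJ

Answer: AGJ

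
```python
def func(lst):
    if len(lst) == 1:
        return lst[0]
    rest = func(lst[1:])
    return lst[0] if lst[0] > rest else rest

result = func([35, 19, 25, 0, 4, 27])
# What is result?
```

Recursive max over [35, 19, 25, 0, 4, 27] = 35

Answer: 35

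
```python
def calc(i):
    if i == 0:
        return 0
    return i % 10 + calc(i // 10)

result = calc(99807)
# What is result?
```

Sum of digits of 99807: 7 + 0 + 8 + 9 + 9 = 33

Answer: 33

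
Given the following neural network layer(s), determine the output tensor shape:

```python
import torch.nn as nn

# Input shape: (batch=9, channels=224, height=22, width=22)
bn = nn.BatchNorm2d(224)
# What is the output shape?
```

Input: (9, 224, 22, 22) -> Output: (9, 224, 22, 22)

Answer: (9, 224, 22, 22)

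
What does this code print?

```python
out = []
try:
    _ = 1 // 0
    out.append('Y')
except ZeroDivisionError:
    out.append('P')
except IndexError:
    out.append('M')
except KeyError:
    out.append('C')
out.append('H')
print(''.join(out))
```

Execution trace: 'P' (except ZeroDivisionError) → 'H' (after the try/except). Output: PH

Answer: PH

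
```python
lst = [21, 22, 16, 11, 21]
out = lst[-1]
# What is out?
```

Trace:
`lst = [21, 22, 16, 11, 21]` → lst = [21, 22, 16, 11, 21]
`out = lst[-1]` → out = 21
So out = 21

Answer: 21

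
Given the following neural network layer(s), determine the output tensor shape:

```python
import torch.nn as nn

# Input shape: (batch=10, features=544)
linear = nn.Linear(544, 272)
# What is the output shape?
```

Input: (10, 544) -> Output: (10, 272)

Answer: (10, 272)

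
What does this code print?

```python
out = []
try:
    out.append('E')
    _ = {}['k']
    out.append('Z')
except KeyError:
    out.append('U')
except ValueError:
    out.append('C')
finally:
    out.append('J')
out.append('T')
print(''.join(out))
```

Execution trace: 'E' (try body) → 'U' (except KeyError) → 'J' (finally) → 'T' (after the try/except). Output: EUJT

Answer: EUJT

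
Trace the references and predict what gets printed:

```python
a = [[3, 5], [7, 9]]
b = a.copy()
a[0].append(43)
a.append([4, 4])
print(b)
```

Key concept: shallow copy with nested lists.
Step by step:
`a = [[3, 5], [7, 9]]` → a = [[3, 5], [7, 9]]
`b = a.copy()` → b = [[3, 5], [7, 9]]
`a[0].append(43)` → a = [[3, 5, 43], [7, 9]]; b = [[3, 5, 43], [7, 9]]
`a.append([4, 4])` → a = [[3, 5, 43], [7, 9], [4, 4]]
`print(b)` → prints [[3, 5, 43], [7, 9]]

Answer: [[3, 5, 43], [7, 9]]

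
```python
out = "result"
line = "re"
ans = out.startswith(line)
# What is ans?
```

Trace:
`out = "result"` → out = 'result'
`line = "re"` → line = 're'
`ans = out.startswith(line)` → ans = True
So ans = True

Answer: True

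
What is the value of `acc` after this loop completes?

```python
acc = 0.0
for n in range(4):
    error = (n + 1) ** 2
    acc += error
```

Sum of squared losses 1² + 2² + ... + 4²
`acc` takes the values: 0.0 → 1.0 → 5.0 → 14.0 → 30.0

Answer: 30.0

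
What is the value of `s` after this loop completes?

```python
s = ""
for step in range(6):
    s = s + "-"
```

Repeat '-' 6 times
`s` takes the values: "" → "-" → "--" → "---" → "----" → "-----" → "------"

Answer: "------"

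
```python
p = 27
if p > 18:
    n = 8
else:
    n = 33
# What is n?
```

Trace:
`p = 27` → p = 27
`if p > 18: ...` → p > 18 is True → n = 8
So n = 8

Answer: 8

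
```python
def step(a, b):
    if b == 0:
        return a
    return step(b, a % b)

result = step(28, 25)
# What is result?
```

step(28, 25) -> step(25, 3) -> step(3, 1) -> step(1, 0) -> 1

Answer: 1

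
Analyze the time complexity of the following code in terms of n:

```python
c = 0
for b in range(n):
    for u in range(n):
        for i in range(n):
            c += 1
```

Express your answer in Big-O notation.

Each loop level contributes: n × n × n. Multiplying the contributions gives O(n^3).

Answer: O(n^3)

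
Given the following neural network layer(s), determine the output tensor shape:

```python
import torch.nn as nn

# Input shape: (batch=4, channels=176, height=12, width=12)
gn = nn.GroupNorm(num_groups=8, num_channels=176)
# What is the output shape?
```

Input: (4, 176, 12, 12) -> Output: (4, 176, 12, 12)

Answer: (4, 176, 12, 12)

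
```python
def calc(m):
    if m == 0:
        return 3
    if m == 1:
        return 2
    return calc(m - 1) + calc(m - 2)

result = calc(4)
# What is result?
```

Build up from base cases: calc(0)=3, calc(1)=2, calc(2)=5, calc(3)=7, calc(4)=12

Answer: 12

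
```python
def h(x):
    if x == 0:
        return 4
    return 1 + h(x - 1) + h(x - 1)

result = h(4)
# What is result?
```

h(x) = 1 + 2·h(x-1), h(0)=4. Closed form: (4+1)·2^4 - 1 = 79.

Answer: 79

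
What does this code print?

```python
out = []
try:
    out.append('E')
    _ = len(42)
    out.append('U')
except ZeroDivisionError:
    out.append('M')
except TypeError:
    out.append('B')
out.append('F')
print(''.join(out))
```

Execution trace: 'E' (try body) → 'B' (except TypeError) → 'F' (after the try/except). Output: EBF

Answer: EBF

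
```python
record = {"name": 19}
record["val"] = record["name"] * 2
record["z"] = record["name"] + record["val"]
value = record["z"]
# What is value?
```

Trace:
`record = {"name": 19}` → record = {'name': 19}
`record["val"] = record["name"] * 2` → record = {'name': 19, 'val': 38}
`record["z"] = record["name"] + record["val"]` → record = {'name': 19, 'val': 38, 'z': 57}
`value = record["z"]` → value = 57
So value = 57

Answer: 57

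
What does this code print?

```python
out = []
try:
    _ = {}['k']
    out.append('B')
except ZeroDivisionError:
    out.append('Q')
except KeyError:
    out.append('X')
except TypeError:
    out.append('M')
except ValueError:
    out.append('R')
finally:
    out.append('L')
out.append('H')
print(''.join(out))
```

Execution trace: 'X' (except KeyError) → 'L' (finally) → 'H' (after the try/except). Output: XLH

Answer: XLH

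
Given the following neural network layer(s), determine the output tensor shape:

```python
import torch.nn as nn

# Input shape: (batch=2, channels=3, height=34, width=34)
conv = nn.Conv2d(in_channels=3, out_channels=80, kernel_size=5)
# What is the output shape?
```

Input: (2, 3, 34, 34) -> Output: (2, 80, 30, 30)

Answer: (2, 80, 30, 30)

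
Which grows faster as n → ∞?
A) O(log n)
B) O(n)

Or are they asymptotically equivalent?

O(log n) vs O(n): Higher order terms dominate.

Answer: B) O(n) grows faster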